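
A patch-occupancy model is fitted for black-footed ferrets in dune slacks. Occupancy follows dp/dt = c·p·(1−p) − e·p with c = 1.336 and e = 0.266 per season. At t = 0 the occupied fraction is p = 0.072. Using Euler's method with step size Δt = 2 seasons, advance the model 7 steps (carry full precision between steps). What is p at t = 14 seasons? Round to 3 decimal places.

0.917

Update rule: p ← p + [c·p·(1−p) − e·p]·Δt with Δt = 2.
step 1: Δp = +0.14023, p = 0.21223
step 2: Δp = +0.33382, p = 0.54605
step 3: Δp = +0.37184, p = 0.91788
step 4: Δp = -0.28692, p = 0.63097
step 5: Δp = +0.28650, p = 0.91746
step 6: Δp = -0.28575, p = 0.63171
step 7: Δp = +0.28558, p = 0.91729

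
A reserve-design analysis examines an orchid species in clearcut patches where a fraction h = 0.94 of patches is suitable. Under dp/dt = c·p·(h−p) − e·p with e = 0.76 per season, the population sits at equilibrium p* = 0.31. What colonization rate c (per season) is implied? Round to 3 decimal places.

At equilibrium c(h−p*) = e, so c = e/(h−p*).
c = 0.76/(0.94 − 0.31) = 0.76/0.6300 = 1.2063.

1.206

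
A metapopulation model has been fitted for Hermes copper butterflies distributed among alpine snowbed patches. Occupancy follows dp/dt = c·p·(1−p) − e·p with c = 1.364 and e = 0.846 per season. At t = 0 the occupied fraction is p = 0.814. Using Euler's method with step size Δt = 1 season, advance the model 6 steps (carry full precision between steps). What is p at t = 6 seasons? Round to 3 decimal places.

0.378

Update rule: p ← p + [c·p·(1−p) − e·p]·Δt with Δt = 1.
p: 0.81400 → 0.33187  (Δp = -0.48213)
p: 0.33187 → 0.35355  (Δp = +0.02168)
p: 0.35355 → 0.36619  (Δp = +0.01264)
p: 0.36619 → 0.37297  (Δp = +0.00678)
p: 0.37297 → 0.37643  (Δp = +0.00346)
p: 0.37643 → 0.37814  (Δp = +0.00171)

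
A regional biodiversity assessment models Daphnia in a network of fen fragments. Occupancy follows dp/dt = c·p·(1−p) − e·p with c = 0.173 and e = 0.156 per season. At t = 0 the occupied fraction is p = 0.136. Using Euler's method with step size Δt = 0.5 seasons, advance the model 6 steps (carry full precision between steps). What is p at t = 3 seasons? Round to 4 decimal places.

0.1334

Update rule: p ← p + [c·p·(1−p) − e·p]·Δt with Δt = 0.5.
p: 0.13600 → 0.13556  (Δp = -0.00044)
p: 0.13556 → 0.13512  (Δp = -0.00044)
p: 0.13512 → 0.13469  (Δp = -0.00043)
p: 0.13469 → 0.13426  (Δp = -0.00042)
p: 0.13426 → 0.13385  (Δp = -0.00042)
p: 0.13385 → 0.13343  (Δp = -0.00041)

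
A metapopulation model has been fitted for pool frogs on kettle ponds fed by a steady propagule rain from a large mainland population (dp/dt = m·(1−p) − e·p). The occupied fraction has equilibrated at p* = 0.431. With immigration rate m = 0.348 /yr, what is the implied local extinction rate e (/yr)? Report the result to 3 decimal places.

0.459

At equilibrium m(1−p*) = e·p*, so e = m(1−p*)/p*.
e = 0.348 × 0.5690 / 0.431 = 0.4594.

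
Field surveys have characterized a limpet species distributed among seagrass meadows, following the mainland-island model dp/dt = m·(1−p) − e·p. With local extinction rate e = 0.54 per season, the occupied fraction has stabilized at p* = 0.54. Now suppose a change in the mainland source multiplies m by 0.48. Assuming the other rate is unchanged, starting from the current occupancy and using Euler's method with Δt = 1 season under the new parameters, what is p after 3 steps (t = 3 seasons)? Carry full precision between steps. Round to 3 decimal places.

0.361

Balance m(1−p*) = e·p* gives m = e·p*/(1−p*) = 0.54×0.54000/0.46000 = 0.63391.
Starting from p₀ = 0.54000; update p ← p + (dp/dt)·Δt with the new parameters.
p: 0.54000 → 0.38837  (Δp = -0.15163)
p: 0.38837 → 0.36476  (Δp = -0.02361)
p: 0.36476 → 0.36108  (Δp = -0.00368)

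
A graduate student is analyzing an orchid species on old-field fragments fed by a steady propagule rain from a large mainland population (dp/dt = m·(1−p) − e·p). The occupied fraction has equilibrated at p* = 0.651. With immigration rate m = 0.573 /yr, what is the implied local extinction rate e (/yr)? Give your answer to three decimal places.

0.307

At equilibrium m(1−p*) = e·p*, so e = m(1−p*)/p*.
e = 0.573 × 0.3490 / 0.651 = 0.3072.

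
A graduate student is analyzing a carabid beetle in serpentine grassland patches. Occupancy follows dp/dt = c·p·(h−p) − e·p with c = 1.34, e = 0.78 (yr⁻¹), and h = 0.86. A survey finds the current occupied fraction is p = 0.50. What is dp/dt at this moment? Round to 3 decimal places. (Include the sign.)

-0.149

Colonization term: c·p·(h−p) = 1.34×0.50×0.3600 = 0.24120.
Extinction term: e·p = 0.39000.
dp/dt = 0.24120 − 0.39000 = -0.14880.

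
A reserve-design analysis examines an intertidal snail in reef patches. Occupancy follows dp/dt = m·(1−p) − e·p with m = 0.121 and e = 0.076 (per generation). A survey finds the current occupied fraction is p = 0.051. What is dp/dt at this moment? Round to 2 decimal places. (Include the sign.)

Colonization term: m·(1−p) = 0.121×0.9490 = 0.11483.
Extinction term: e·p = 0.00388.
dp/dt = 0.11483 − 0.00388 = 0.11095.

0.11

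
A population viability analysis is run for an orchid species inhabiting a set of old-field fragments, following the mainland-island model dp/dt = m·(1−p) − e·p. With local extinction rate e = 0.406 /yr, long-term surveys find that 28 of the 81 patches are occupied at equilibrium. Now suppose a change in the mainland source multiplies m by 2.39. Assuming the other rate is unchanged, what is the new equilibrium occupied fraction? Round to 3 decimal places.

Observed p* = 28/81 = 0.34568.
Balance m(1−p*) = e·p* gives m = e·p*/(1−p*) = 0.406×0.34568/0.65432 = 0.21449.
New p* = m/(m+e) = 0.51263/(0.51263+0.40600) = 0.55804.

0.558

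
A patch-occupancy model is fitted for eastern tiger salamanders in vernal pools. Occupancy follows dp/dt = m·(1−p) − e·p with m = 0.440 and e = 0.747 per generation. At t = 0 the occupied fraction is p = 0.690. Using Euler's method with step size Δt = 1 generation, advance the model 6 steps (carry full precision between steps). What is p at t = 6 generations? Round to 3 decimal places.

0.371

Update rule: p ← p + [m·(1−p) − e·p]·Δt with Δt = 1.
step 1: Δp = -0.37903, p = 0.31097
step 2: Δp = +0.07088, p = 0.38185
step 3: Δp = -0.01325, p = 0.36859
step 4: Δp = +0.00248, p = 0.37107
step 5: Δp = -0.00046, p = 0.37061
step 6: Δp = +0.00009, p = 0.37070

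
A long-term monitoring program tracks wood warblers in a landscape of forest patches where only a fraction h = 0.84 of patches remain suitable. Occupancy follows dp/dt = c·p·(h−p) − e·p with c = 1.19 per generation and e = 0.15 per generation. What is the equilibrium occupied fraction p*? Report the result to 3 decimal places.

0.714

Setting dp/dt = 0 and dividing by p* gives c·(h−p*) = e.
So p* = h − e/c = 0.84 − 0.15/1.19 = 0.84 − 0.1261 = 0.7139.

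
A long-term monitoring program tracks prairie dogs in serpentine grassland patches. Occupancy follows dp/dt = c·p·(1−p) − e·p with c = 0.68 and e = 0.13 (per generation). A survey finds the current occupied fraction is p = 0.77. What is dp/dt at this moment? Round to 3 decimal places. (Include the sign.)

0.020

Colonization term: c·p·(1−p) = 0.68×0.77×0.2300 = 0.12043.
Extinction term: e·p = 0.10010.
dp/dt = 0.12043 − 0.10010 = 0.02033.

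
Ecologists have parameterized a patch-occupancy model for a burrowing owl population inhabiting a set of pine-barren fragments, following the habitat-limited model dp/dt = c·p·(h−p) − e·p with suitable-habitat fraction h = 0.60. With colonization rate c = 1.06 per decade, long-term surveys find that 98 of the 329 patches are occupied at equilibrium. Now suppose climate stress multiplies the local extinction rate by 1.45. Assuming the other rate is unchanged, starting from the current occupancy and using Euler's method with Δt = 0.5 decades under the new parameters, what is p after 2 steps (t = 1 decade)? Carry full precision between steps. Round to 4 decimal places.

0.2596

Observed p* = 98/329 = 0.29787.
Balance c(h−p*) = e gives e = 1.06×(0.6 − 0.29787) = 0.32026.
Starting from p₀ = 0.29787; update p ← p + (dp/dt)·Δt with the new parameters.
step 1: Δp = -0.02146, p = 0.27641
step 2: Δp = -0.01677, p = 0.25964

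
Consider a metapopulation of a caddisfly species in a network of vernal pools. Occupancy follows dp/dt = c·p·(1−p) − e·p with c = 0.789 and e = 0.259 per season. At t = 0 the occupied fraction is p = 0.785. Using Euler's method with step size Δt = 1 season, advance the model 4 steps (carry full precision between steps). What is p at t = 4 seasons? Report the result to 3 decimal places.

0.676

Update rule: p ← p + [c·p·(1−p) − e·p]·Δt with Δt = 1.
p: 0.78500 → 0.71485  (Δp = -0.07015)
p: 0.71485 → 0.69053  (Δp = -0.02432)
p: 0.69053 → 0.68029  (Δp = -0.01024)
p: 0.68029 → 0.67570  (Δp = -0.00459)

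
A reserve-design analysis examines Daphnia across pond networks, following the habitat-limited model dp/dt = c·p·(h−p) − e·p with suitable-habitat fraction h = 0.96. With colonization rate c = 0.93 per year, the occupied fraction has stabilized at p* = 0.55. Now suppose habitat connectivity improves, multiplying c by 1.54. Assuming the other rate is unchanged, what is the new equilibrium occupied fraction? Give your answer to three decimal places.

Balance c(h−p*) = e gives e = 0.93×(0.96 − 0.55000) = 0.38130.
New p* = 0.96 − e/c = 0.96 − 0.38130/1.43220 = 0.69377.

0.694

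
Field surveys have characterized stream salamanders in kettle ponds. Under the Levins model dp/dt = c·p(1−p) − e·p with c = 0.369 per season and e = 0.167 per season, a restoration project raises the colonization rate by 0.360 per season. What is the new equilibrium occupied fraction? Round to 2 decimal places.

Before: p* = 1 − 0.167/0.369 = 0.5474.
After the change, c = 0.729, e = 0.167, so p* = 1 − 0.167/0.729 = 0.7709.

0.77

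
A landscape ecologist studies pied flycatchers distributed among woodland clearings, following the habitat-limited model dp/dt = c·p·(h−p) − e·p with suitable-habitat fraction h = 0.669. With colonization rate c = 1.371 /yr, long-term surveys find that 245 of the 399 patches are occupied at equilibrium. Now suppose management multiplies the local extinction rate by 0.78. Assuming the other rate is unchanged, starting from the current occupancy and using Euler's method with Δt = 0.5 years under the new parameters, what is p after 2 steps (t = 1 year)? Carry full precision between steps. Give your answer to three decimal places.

0.622

Observed p* = 245/399 = 0.61404.
Balance c(h−p*) = e gives e = 1.371×(0.669 − 0.61404) = 0.07536.
Starting from p₀ = 0.61404; update p ← p + (dp/dt)·Δt with the new parameters.
  1  |  dp/dt·Δt = +0.005090  |  p_1 = 0.619125
  2  |  dp/dt·Δt = +0.002972  |  p_2 = 0.622097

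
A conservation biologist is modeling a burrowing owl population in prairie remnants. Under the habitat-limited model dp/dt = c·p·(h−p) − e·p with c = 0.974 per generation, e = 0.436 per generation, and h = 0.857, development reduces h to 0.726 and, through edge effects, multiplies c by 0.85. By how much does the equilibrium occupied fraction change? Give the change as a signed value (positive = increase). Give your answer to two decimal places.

-0.21

Before: p* = h − e/c = 0.857 − 0.436/0.974 = 0.857 − 0.4476 = 0.4094.
After: c = 0.8279, e = 0.436, h = 0.726; p* = 0.726 − 0.436/0.8279 = 0.1994.
Δp* = 0.1994 − 0.4094 = -0.2100.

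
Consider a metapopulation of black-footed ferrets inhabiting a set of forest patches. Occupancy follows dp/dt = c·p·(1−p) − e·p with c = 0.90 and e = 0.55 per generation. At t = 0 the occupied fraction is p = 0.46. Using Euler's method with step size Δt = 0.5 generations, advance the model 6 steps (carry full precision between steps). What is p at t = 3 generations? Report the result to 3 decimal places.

0.408

Update rule: p ← p + [c·p·(1−p) − e·p]·Δt with Δt = 0.5.
  1  |  dp/dt·Δt = -0.014720  |  p_1 = 0.445280
  2  |  dp/dt·Δt = -0.011299  |  p_2 = 0.433981
  3  |  dp/dt·Δt = -0.008806  |  p_3 = 0.425175
  4  |  dp/dt·Δt = -0.006942  |  p_4 = 0.418232
  5  |  dp/dt·Δt = -0.005523  |  p_5 = 0.412710
  6  |  dp/dt·Δt = -0.004424  |  p_6 = 0.408286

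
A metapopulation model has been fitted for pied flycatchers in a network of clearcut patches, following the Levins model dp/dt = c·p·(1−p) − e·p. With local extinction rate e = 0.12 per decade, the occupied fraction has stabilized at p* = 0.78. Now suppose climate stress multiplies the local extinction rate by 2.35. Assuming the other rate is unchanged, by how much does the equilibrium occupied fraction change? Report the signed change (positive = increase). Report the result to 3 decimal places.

Balance c(1−p*) = e gives c = e/(1 − 0.78000) = 0.12/0.22000 = 0.54545.
New p* = 1 − e/c = 1 − 0.28200/0.54545 = 0.48300.
Δp* = 0.48300 − 0.78000 = -0.29700.

-0.297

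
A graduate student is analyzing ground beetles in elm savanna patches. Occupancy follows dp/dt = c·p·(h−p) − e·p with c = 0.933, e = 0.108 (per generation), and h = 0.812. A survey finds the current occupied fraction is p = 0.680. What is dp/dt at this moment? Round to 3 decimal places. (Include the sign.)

0.010

Colonization term: c·p·(h−p) = 0.933×0.680×0.1320 = 0.08375.
Extinction term: e·p = 0.07344.
dp/dt = 0.08375 − 0.07344 = 0.01031.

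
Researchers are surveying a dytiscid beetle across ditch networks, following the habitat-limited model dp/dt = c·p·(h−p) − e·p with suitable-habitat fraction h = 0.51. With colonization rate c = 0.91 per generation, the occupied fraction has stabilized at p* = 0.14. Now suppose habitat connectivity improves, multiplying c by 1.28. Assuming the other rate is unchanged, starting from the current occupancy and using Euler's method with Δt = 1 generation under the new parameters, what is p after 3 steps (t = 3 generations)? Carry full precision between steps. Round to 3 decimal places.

Balance c(h−p*) = e gives e = 0.91×(0.51 − 0.14000) = 0.33670.
Starting from p₀ = 0.14000; update p ← p + (dp/dt)·Δt with the new parameters.
step 1: Δp = +0.01320, p = 0.15320
step 2: Δp = +0.01209, p = 0.16529
step 3: Δp = +0.01071, p = 0.17600

0.176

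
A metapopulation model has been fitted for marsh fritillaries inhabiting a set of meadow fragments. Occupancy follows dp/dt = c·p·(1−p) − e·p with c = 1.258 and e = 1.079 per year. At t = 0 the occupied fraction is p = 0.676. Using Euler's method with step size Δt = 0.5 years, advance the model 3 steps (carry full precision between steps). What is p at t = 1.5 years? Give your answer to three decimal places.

0.312

Update rule: p ← p + [c·p·(1−p) − e·p]·Δt with Δt = 0.5.
  1  |  dp/dt·Δt = -0.226936  |  p_1 = 0.449064
  2  |  dp/dt·Δt = -0.086652  |  p_2 = 0.362412
  3  |  dp/dt·Δt = -0.050179  |  p_3 = 0.312234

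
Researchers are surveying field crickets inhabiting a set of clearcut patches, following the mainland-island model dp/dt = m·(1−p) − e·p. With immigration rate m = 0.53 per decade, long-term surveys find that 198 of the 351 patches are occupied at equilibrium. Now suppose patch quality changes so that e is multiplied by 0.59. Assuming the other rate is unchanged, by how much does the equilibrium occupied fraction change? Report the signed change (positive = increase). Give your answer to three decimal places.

0.123

Observed p* = 198/351 = 0.56410.
Balance m(1−p*) = e·p* gives e = m(1−p*)/p* = 0.53×0.43590/0.56410 = 0.40955.
New p* = m/(m+e) = 0.53000/(0.53000+0.24163) = 0.68686.
Δp* = 0.68686 − 0.56410 = +0.12276.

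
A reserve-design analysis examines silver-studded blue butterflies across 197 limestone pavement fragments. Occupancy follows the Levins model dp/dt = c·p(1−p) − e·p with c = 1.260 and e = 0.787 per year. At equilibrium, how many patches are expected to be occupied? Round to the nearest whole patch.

74

p* = 1 − e/c = 1 − 0.787/1.260 = 0.3754.
Expected occupied patches = N × p* = 197 × 0.3754 = 73.95 ≈ 74.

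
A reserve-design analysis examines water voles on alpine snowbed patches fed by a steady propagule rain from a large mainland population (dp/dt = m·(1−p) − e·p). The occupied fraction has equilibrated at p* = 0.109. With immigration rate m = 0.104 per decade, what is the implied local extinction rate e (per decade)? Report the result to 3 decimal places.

0.850

At equilibrium m(1−p*) = e·p*, so e = m(1−p*)/p*.
e = 0.104 × 0.8910 / 0.109 = 0.8501.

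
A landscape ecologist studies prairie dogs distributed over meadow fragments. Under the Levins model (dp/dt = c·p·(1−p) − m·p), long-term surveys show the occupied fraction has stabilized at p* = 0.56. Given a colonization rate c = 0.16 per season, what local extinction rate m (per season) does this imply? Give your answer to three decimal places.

0.070

At equilibrium c(1−p*) = m.
m = 0.16 × (1 − 0.56) = 0.16 × 0.4400 = 0.0704.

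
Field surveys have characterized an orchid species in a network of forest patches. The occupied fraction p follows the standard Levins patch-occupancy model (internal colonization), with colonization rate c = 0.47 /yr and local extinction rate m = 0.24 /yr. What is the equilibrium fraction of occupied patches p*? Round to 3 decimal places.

At equilibrium, colonization balances extinction: c·p*·(1−p*) = m·p*.
So p* = 1 − m/c = 1 − 0.24/0.47 = 1 − 0.5106 = 0.4894.

0.489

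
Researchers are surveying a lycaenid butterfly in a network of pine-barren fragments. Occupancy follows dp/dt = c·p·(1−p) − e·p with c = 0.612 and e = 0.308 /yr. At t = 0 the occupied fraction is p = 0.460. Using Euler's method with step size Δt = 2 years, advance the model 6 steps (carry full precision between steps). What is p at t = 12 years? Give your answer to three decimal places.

0.497

Update rule: p ← p + [c·p·(1−p) − e·p]·Δt with Δt = 2.
p: 0.46000 → 0.48068  (Δp = +0.02068)
p: 0.48068 → 0.49012  (Δp = +0.00944)
p: 0.49012 → 0.49409  (Δp = +0.00396)
p: 0.49409 → 0.49569  (Δp = +0.00160)
p: 0.49569 → 0.49632  (Δp = +0.00063)
p: 0.49632 → 0.49657  (Δp = +0.00025)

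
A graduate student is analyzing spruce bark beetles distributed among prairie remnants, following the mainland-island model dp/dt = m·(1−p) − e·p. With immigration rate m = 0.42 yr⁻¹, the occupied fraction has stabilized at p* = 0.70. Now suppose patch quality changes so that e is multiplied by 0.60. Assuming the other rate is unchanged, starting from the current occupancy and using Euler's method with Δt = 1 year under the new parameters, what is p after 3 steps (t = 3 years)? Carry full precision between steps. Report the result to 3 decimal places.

0.785

Balance m(1−p*) = e·p* gives e = m(1−p*)/p* = 0.42×0.30000/0.70000 = 0.18000.
Starting from p₀ = 0.70000; update p ← p + (dp/dt)·Δt with the new parameters.
  1  |  dp/dt·Δt = +0.050400  |  p_1 = 0.750400
  2  |  dp/dt·Δt = +0.023789  |  p_2 = 0.774189
  3  |  dp/dt·Δt = +0.011228  |  p_3 = 0.785417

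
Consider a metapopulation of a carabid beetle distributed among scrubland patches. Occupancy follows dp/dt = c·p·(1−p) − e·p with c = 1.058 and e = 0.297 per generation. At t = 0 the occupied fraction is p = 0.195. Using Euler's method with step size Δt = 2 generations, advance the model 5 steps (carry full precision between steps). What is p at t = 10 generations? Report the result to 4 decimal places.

Update rule: p ← p + [c·p·(1−p) − e·p]·Δt with Δt = 2.
t = 2: p = 0.19500 + (+0.21633) = 0.41133
t = 4: p = 0.41133 + (+0.26803) = 0.67936
t = 6: p = 0.67936 + (+0.05739) = 0.73675
t = 8: p = 0.73675 + (-0.02723) = 0.70952
t = 10: p = 0.70952 + (+0.01466) = 0.72418

0.7242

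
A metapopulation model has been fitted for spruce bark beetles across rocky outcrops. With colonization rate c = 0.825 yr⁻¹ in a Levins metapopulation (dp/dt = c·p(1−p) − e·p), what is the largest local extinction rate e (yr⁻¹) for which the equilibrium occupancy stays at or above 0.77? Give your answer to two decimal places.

1 − e/c ≥ 0.77 ⇒ e ≤ c(1 − 0.77) = 0.825 × 0.2300.
e_max = 0.1897.

0.19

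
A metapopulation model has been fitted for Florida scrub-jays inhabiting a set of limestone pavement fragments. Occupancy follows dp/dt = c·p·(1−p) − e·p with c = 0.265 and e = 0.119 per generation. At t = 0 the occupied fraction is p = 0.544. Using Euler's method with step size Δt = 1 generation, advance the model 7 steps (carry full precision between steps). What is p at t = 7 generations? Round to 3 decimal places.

Update rule: p ← p + [c·p·(1−p) − e·p]·Δt with Δt = 1.
p: 0.54400 → 0.54500  (Δp = +0.00100)
p: 0.54500 → 0.54586  (Δp = +0.00086)
p: 0.54586 → 0.54659  (Δp = +0.00074)
p: 0.54659 → 0.54722  (Δp = +0.00063)
p: 0.54722 → 0.54776  (Δp = +0.00054)
p: 0.54776 → 0.54823  (Δp = +0.00046)
p: 0.54823 → 0.54862  (Δp = +0.00039)

0.549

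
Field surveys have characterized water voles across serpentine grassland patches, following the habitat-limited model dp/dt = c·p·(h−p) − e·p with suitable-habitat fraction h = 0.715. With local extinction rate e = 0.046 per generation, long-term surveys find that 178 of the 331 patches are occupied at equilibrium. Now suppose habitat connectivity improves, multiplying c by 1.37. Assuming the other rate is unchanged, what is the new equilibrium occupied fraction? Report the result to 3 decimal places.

0.586

Observed p* = 178/331 = 0.53776.
Balance c(h−p*) = e gives c = e/(0.715 − 0.53776) = 0.046/0.17724 = 0.25954.
New p* = 0.715 − e/c = 0.715 − 0.04600/0.35557 = 0.58563.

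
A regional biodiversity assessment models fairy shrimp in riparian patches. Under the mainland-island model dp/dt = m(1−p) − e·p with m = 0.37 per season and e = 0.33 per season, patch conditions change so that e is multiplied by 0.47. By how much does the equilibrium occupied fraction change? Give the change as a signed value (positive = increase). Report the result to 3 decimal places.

Before: p* = 0.37/(0.37+0.33) = 0.5286.
After: m = 0.37, e = 0.1551; p* = 0.37/0.5251 = 0.7046.
Δp* = 0.7046 − 0.5286 = +0.1761.

0.176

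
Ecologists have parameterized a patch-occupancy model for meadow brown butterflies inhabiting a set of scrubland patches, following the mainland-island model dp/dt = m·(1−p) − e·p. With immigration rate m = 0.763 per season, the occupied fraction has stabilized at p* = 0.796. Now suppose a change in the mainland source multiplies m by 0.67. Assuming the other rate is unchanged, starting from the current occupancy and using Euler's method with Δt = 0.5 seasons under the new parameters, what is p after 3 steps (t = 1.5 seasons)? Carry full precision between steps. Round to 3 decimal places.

Balance m(1−p*) = e·p* gives e = m(1−p*)/p* = 0.763×0.20400/0.79600 = 0.19554.
Starting from p₀ = 0.79600; update p ← p + (dp/dt)·Δt with the new parameters.
t = 0.5: p = 0.79600 + (-0.02568) = 0.77032
t = 1: p = 0.77032 + (-0.01661) = 0.75371
t = 1.5: p = 0.75371 + (-0.01074) = 0.74297

0.743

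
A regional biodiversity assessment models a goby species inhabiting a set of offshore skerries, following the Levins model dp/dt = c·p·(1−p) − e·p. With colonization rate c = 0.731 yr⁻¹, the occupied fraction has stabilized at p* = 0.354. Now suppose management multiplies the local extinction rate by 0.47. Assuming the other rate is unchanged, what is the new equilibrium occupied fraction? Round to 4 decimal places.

Balance c(1−p*) = e gives e = 0.731×(1 − 0.35400) = 0.47223.
New p* = 1 − e/c = 1 − 0.22195/0.73100 = 0.69637.

0.6964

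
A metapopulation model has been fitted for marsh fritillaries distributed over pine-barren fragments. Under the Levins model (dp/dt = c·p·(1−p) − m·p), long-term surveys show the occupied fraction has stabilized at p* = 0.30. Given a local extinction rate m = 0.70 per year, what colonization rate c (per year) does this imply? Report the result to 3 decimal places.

At equilibrium c(1−p*) = m, so c = m/(1−p*).
c = 0.70/(1 − 0.30) = 0.70/0.7000 = 1.0000.

1.000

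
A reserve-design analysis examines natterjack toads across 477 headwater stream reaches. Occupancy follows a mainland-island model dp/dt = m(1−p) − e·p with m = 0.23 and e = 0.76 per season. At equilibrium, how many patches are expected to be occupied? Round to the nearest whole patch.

p* = m/(m+e) = 0.23/0.9900 = 0.2323.
Expected occupied patches = N × p* = 477 × 0.2323 = 110.82 ≈ 111.

111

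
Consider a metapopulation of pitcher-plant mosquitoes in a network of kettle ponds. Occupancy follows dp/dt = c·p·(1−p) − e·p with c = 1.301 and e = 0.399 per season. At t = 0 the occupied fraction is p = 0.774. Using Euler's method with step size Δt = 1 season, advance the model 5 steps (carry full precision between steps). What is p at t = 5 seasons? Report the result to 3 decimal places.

Update rule: p ← p + [c·p·(1−p) − e·p]·Δt with Δt = 1.
t = 1: p = 0.77400 + (-0.08125) = 0.69275
t = 2: p = 0.69275 + (+0.00051) = 0.69326
t = 3: p = 0.69326 + (+0.00005) = 0.69331
t = 4: p = 0.69331 + (+0.00000) = 0.69331
t = 5: p = 0.69331 + (+0.00000) = 0.69331

0.693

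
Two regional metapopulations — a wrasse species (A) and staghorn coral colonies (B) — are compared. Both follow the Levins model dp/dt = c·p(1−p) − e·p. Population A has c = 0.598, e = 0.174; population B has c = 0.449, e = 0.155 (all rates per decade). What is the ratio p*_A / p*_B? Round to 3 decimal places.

A: p*_A = 1 − 0.174/0.598 = 0.7090.
B: p*_B = 1 − 0.155/0.449 = 0.6548.
p*_A / p*_B = 0.7090/0.6548 = 1.0828.

1.083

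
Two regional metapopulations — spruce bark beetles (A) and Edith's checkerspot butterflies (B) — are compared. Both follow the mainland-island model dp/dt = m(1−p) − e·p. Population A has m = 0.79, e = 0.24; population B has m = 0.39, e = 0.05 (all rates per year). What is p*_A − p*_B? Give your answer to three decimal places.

A: p*_A = m/(m+e) = 0.79/1.0300 = 0.7670.
B: p*_B = 0.39/0.4400 = 0.8864.
p*_A − p*_B = 0.7670 − 0.8864 = -0.1194.

-0.119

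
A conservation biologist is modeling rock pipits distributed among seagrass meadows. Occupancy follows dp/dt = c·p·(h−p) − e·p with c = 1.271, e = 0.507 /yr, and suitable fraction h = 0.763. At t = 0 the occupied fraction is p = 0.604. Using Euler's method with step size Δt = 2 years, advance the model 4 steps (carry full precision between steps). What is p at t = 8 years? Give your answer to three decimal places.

Update rule: p ← p + [c·p·(h−p) − e·p]·Δt with Δt = 2.
  1  |  dp/dt·Δt = -0.368332  |  p_1 = 0.235668
  2  |  dp/dt·Δt = +0.076941  |  p_2 = 0.312608
  3  |  dp/dt·Δt = +0.040919  |  p_3 = 0.353527
  4  |  dp/dt·Δt = +0.009503  |  p_4 = 0.363030

0.363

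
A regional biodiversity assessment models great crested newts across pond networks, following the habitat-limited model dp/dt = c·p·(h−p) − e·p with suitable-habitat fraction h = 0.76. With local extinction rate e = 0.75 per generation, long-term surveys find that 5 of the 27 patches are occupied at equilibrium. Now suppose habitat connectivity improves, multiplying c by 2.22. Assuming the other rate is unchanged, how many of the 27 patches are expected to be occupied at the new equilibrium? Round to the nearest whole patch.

14

Observed p* = 5/27 = 0.18519.
Balance c(h−p*) = e gives c = e/(0.76 − 0.18519) = 0.75/0.57481 = 1.30478.
New p* = 0.76 − e/c = 0.76 − 0.75000/2.89661 = 0.50108.
Expected occupied = 27 × 0.50108 = 13.53 ≈ 14.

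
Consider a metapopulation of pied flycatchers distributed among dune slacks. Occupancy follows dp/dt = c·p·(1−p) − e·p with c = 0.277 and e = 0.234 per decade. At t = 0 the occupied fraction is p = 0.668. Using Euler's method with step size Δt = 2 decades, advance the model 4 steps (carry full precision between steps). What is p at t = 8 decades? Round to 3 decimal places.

0.306

Update rule: p ← p + [c·p·(1−p) − e·p]·Δt with Δt = 2.
p: 0.66800 → 0.47824  (Δp = -0.18976)
p: 0.47824 → 0.39266  (Δp = -0.08558)
p: 0.39266 → 0.34101  (Δp = -0.05165)
p: 0.34101 → 0.30592  (Δp = -0.03510)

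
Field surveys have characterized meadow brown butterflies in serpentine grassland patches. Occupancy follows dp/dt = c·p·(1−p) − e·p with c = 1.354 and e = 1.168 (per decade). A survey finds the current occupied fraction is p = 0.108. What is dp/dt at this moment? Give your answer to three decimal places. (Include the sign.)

0.004

Colonization term: c·p·(1−p) = 1.354×0.108×0.8920 = 0.13044.
Extinction term: e·p = 0.12614.
dp/dt = 0.13044 − 0.12614 = 0.00429.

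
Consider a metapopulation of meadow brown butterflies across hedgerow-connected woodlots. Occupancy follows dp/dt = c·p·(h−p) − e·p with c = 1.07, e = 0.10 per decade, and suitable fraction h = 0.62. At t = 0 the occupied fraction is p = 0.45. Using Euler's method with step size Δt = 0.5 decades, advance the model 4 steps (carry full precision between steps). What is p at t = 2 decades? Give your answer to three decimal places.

0.503

Update rule: p ← p + [c·p·(h−p) − e·p]·Δt with Δt = 0.5.
t = 0.5: p = 0.45000 + (+0.01843) = 0.46843
t = 1: p = 0.46843 + (+0.01456) = 0.48299
t = 1.5: p = 0.48299 + (+0.01125) = 0.49424
t = 2: p = 0.49424 + (+0.00854) = 0.50279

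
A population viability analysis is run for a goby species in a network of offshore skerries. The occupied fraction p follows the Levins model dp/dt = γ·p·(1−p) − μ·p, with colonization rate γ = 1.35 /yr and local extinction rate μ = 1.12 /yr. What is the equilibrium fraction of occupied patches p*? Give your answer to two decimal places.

At equilibrium, colonization balances extinction: γ·p*·(1−p*) = μ·p*.
So p* = 1 − μ/γ = 1 − 1.12/1.35 = 1 − 0.8296 = 0.1704.

0.17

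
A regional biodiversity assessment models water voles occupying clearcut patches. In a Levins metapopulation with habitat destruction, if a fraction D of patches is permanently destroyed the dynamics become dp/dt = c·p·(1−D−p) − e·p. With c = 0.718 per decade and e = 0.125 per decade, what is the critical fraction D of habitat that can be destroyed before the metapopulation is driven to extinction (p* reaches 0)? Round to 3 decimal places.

0.826

The nontrivial equilibrium is p* = (1−D) − e/c; extinction occurs when this hits zero.
So D_crit = 1 − e/c = 1 − 0.125/0.718 = 1 − 0.1741 = 0.8259.
Note this equals the original equilibrium occupancy — the Levins extinction-debt result.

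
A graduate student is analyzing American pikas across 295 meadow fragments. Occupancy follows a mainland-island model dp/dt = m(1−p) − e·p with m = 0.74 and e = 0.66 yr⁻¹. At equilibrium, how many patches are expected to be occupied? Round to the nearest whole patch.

p* = m/(m+e) = 0.74/1.4000 = 0.5286.
Expected occupied patches = N × p* = 295 × 0.5286 = 155.93 ≈ 156.

156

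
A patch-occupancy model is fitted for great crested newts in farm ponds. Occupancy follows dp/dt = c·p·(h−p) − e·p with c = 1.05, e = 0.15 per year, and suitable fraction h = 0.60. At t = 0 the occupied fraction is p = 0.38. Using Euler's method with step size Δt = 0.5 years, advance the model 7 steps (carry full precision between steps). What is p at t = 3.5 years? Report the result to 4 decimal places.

0.4433

Update rule: p ← p + [c·p·(h−p) − e·p]·Δt with Δt = 0.5.
  1  |  dp/dt·Δt = +0.015390  |  p_1 = 0.395390
  2  |  dp/dt·Δt = +0.012819  |  p_2 = 0.408209
  3  |  dp/dt·Δt = +0.010487  |  p_3 = 0.418696
  4  |  dp/dt·Δt = +0.008451  |  p_4 = 0.427147
  5  |  dp/dt·Δt = +0.006727  |  p_5 = 0.433874
  6  |  dp/dt·Δt = +0.005300  |  p_6 = 0.439174
  7  |  dp/dt·Δt = +0.004143  |  p_7 = 0.443317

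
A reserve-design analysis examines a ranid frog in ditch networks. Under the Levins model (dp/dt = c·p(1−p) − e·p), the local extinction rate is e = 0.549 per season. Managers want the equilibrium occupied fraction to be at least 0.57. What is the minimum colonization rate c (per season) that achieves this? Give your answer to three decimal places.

p* = 1 − e/c ≥ 0.57 requires e/c ≤ 0.4300, i.e. c ≥ e/0.4300.
c_min = 0.549/0.4300 = 1.2767.

1.277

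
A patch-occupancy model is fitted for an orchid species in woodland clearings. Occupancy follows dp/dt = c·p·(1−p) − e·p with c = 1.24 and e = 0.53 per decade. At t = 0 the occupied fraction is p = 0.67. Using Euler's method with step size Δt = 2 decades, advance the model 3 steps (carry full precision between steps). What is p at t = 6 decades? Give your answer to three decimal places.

0.565

Update rule: p ← p + [c·p·(1−p) − e·p]·Δt with Δt = 2.
t = 2: p = 0.67000 + (-0.16187) = 0.50813
t = 4: p = 0.50813 + (+0.08122) = 0.58935
t = 6: p = 0.58935 + (-0.02451) = 0.56484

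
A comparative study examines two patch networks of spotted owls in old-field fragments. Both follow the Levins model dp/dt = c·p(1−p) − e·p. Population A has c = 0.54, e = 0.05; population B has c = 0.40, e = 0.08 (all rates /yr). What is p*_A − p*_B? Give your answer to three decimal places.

A: p*_A = 1 − 0.05/0.54 = 0.9074.
B: p*_B = 1 − 0.08/0.40 = 0.8000.
p*_A − p*_B = 0.9074 − 0.8000 = 0.1074.

0.107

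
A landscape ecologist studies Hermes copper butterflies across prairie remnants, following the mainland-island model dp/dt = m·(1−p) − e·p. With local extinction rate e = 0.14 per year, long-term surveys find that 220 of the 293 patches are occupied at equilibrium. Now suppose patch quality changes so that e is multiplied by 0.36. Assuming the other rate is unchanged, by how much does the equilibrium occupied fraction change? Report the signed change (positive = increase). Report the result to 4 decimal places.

Observed p* = 220/293 = 0.75085.
Balance m(1−p*) = e·p* gives m = e·p*/(1−p*) = 0.14×0.75085/0.24915 = 0.42191.
New p* = m/(m+e) = 0.42191/(0.42191+0.05040) = 0.89329.
Δp* = 0.89329 − 0.75085 = +0.14244.

0.1424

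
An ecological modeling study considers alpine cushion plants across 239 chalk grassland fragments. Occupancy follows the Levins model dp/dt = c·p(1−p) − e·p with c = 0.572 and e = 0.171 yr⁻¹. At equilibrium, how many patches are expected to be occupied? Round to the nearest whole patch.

168

p* = 1 − e/c = 1 − 0.171/0.572 = 0.7010.
Expected occupied patches = N × p* = 239 × 0.7010 = 167.55 ≈ 168.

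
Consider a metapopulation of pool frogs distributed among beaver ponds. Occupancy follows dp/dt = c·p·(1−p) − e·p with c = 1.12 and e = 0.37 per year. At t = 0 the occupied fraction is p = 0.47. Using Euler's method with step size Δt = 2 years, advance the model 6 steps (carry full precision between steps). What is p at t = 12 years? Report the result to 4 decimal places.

0.6693

Update rule: p ← p + [c·p·(1−p) − e·p]·Δt with Δt = 2.
p: 0.47000 → 0.68018  (Δp = +0.21018)
p: 0.68018 → 0.66412  (Δp = -0.01606)
p: 0.66412 → 0.67233  (Δp = +0.00821)
p: 0.67233 → 0.66828  (Δp = -0.00405)
p: 0.66828 → 0.67032  (Δp = +0.00204)
p: 0.67032 → 0.66930  (Δp = -0.00102)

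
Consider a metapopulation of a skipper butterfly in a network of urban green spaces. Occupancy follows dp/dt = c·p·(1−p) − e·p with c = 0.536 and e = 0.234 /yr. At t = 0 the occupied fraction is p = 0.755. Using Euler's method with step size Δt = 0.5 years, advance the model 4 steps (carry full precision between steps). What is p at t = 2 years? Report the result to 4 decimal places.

Update rule: p ← p + [c·p·(1−p) − e·p]·Δt with Δt = 0.5.
step 1: Δp = -0.03876, p = 0.71624
step 2: Δp = -0.02933, p = 0.68691
step 3: Δp = -0.02273, p = 0.66418
step 4: Δp = -0.01793, p = 0.64624

0.6462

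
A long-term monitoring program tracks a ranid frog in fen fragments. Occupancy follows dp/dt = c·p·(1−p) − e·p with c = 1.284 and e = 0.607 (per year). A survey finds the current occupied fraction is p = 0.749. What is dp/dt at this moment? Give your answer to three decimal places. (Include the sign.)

-0.213

Colonization term: c·p·(1−p) = 1.284×0.749×0.2510 = 0.24139.
Extinction term: e·p = 0.45464.
dp/dt = 0.24139 − 0.45464 = -0.21325.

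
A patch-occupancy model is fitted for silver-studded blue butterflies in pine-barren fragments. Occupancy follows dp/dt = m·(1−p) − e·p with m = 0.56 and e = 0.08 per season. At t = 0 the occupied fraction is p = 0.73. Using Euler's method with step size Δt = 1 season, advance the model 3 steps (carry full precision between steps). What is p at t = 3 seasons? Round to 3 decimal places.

Update rule: p ← p + [m·(1−p) − e·p]·Δt with Δt = 1.
p: 0.73000 → 0.82280  (Δp = +0.09280)
p: 0.82280 → 0.85621  (Δp = +0.03341)
p: 0.85621 → 0.86823  (Δp = +0.01203)

0.868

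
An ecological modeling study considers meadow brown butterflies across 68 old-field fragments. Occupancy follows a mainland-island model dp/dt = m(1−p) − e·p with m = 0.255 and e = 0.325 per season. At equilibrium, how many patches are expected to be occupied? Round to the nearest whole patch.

30

p* = m/(m+e) = 0.255/0.5800 = 0.4397.
Expected occupied patches = N × p* = 68 × 0.4397 = 29.90 ≈ 30.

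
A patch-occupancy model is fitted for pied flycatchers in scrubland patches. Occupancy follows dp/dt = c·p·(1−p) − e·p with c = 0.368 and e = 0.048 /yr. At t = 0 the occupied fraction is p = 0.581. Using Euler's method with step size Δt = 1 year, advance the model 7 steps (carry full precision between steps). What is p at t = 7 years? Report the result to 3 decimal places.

Update rule: p ← p + [c·p·(1−p) − e·p]·Δt with Δt = 1.
  1  |  dp/dt·Δt = +0.061698  |  p_1 = 0.642698
  2  |  dp/dt·Δt = +0.053657  |  p_2 = 0.696355
  3  |  dp/dt·Δt = +0.044387  |  p_3 = 0.740741
  4  |  dp/dt·Δt = +0.035116  |  p_4 = 0.775858
  5  |  dp/dt·Δt = +0.026755  |  p_5 = 0.802613
  6  |  dp/dt·Δt = +0.019775  |  p_6 = 0.822388
  7  |  dp/dt·Δt = +0.014278  |  p_7 = 0.836666

0.837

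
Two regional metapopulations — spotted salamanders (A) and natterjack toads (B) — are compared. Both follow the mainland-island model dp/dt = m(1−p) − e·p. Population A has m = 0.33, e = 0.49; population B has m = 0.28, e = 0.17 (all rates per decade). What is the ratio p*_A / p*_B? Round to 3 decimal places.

A: p*_A = m/(m+e) = 0.33/0.8200 = 0.4024.
B: p*_B = 0.28/0.4500 = 0.6222.
p*_A / p*_B = 0.4024/0.6222 = 0.6468.

0.647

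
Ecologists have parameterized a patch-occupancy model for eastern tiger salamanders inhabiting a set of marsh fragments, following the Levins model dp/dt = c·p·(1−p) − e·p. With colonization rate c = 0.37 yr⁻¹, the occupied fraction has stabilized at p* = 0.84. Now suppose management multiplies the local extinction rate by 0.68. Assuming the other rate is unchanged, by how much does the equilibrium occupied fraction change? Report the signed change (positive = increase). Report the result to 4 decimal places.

Balance c(1−p*) = e gives e = 0.37×(1 − 0.84000) = 0.05920.
New p* = 1 − e/c = 1 − 0.04026/0.37000 = 0.89119.
Δp* = 0.89119 − 0.84000 = +0.05119.

0.0512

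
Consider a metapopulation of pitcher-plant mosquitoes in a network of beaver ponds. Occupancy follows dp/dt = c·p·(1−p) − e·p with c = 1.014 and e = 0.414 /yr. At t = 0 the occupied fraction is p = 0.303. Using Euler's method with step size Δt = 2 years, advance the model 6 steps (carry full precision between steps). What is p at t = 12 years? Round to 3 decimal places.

0.592

Update rule: p ← p + [c·p·(1−p) − e·p]·Δt with Δt = 2.
step 1: Δp = +0.17741, p = 0.48041
step 2: Δp = +0.10844, p = 0.58885
step 3: Δp = +0.00342, p = 0.59227
step 4: Δp = -0.00067, p = 0.59160
step 5: Δp = +0.00013, p = 0.59174
step 6: Δp = -0.00003, p = 0.59171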